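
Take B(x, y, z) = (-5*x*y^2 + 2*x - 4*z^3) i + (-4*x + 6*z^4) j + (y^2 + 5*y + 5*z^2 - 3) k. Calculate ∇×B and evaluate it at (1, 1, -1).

(31, -12, 6)

(∇×B)₁ = ∂B₃/∂y − ∂B₂/∂z = 2*y - 24*z^3 + 5
(∇×B)₂ = ∂B₁/∂z − ∂B₃/∂x = -12*z^2
(∇×B)₃ = ∂B₂/∂x − ∂B₁/∂y = 10*x*y - 4
∇×B = (2*y - 24*z^3 + 5, -12*z^2, 10*x*y - 4)
At (1, 1, -1): (31, -12, 6).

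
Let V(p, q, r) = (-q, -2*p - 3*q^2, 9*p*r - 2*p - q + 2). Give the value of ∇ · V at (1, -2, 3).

21

∂V₁/∂p = 0
∂V₂/∂q = -6*q
∂V₃/∂r = 9*p
∇·V = 9*p - 6*q
At (1, -2, 3): 21.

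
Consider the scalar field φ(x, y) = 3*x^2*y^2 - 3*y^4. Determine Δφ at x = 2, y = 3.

-246

∂²φ/∂x² = 6*y^2
∂²φ/∂y² = 6*(x^2 - 6*y^2)
∇²φ = 6*x^2 - 30*y^2
At (2, 3): -246.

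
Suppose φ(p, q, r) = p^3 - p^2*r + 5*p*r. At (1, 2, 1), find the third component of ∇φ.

4

(∇φ)_3 = ∂φ/∂r = -p^2 + 5*p
At (1, 2, 1): 4.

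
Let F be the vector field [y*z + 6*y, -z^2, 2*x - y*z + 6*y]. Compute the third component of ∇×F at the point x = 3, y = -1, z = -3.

(∇×F)_3 = ∂F₂/∂x − ∂F₁/∂y
= 0 − (z + 6)
= -z - 6
At (3, -1, -3): -3.

-3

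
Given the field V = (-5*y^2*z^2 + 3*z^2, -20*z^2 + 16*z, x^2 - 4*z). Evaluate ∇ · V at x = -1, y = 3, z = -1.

-4

∂V₁/∂x = 0
∂V₂/∂y = 0
∂V₃/∂z = -4
∇·V = -4
At (-1, 3, -1): -4.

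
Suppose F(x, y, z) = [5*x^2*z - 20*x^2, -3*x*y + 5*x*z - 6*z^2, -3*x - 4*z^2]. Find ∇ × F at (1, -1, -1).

(∇×F)₁ = ∂F₃/∂y − ∂F₂/∂z = -5*x + 12*z
(∇×F)₂ = ∂F₁/∂z − ∂F₃/∂x = 5*x^2 + 3
(∇×F)₃ = ∂F₂/∂x − ∂F₁/∂y = -3*y + 5*z
∇×F = (-5*x + 12*z, 5*x^2 + 3, -3*y + 5*z)
At (1, -1, -1): (-17, 8, -2).

(-17, 8, -2)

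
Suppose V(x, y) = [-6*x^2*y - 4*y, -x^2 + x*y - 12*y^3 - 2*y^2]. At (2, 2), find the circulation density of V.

∂V₂/∂x = -2*x + y
∂V₁/∂y = -6*x^2 - 4
Scalar curl = 6*x^2 - 2*x + y + 4
At (2, 2): 26.

26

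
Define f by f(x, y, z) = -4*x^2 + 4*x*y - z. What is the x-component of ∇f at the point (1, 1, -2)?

-4

(∇f)_1 = ∂f/∂x = -8*x + 4*y
At (1, 1, -2): -4.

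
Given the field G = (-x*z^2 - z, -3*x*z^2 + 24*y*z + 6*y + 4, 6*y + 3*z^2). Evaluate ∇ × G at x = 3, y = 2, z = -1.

(∇×G)₁ = ∂G₃/∂y − ∂G₂/∂z = 6*x*z - 24*y + 6
(∇×G)₂ = ∂G₁/∂z − ∂G₃/∂x = -2*x*z - 1
(∇×G)₃ = ∂G₂/∂x − ∂G₁/∂y = -3*z^2
∇×G = (6*x*z - 24*y + 6, -2*x*z - 1, -3*z^2)
At (3, 2, -1): (-60, 5, -3).

(-60, 5, -3)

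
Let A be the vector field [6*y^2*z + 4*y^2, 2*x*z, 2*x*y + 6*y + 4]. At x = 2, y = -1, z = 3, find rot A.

(∇×A)₁ = ∂A₃/∂y − ∂A₂/∂z = 6
(∇×A)₂ = ∂A₁/∂z − ∂A₃/∂x = 6*y^2 - 2*y
(∇×A)₃ = ∂A₂/∂x − ∂A₁/∂y = -12*y*z - 8*y + 2*z
∇×A = (6, 6*y^2 - 2*y, -12*y*z - 8*y + 2*z)
At (2, -1, 3): (6, 8, 50).

(6, 8, 50)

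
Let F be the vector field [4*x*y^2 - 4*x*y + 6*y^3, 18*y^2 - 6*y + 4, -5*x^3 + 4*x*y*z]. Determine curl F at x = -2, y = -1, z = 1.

(∇×F)₁ = ∂F₃/∂y − ∂F₂/∂z = 4*x*z
(∇×F)₂ = ∂F₁/∂z − ∂F₃/∂x = 15*x^2 - 4*y*z
(∇×F)₃ = ∂F₂/∂x − ∂F₁/∂y = -8*x*y + 4*x - 18*y^2
∇×F = (4*x*z, 15*x^2 - 4*y*z, -8*x*y + 4*x - 18*y^2)
At (-2, -1, 1): (-8, 64, -42).

(-8, 64, -42)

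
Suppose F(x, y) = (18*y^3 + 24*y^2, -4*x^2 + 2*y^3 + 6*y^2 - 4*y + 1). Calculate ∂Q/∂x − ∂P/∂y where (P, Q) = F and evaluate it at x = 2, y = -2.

∂F₂/∂x = -8*x
∂F₁/∂y = 54*y^2 + 48*y
Scalar curl = -8*x - 54*y^2 - 48*y
At (2, -2): -136.

-136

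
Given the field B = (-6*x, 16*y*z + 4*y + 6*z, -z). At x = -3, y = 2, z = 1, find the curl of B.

(-38, 0, 0)

(∇×B)₁ = ∂B₃/∂y − ∂B₂/∂z = -16*y - 6
(∇×B)₂ = ∂B₁/∂z − ∂B₃/∂x = 0
(∇×B)₃ = ∂B₂/∂x − ∂B₁/∂y = 0
∇×B = (-16*y - 6, 0, 0)
At (-3, 2, 1): (-38, 0, 0).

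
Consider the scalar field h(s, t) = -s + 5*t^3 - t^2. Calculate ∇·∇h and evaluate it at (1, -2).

∂²h/∂s² = 0
∂²h/∂t² = 2*(15*t - 1)
∇²h = 30*t - 2
At (1, -2): -62.

-62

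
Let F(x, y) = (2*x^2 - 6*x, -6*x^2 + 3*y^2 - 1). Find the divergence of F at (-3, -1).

∂F₁/∂x = 4*x - 6
∂F₂/∂y = 6*y
∇·F = 4*x + 6*y - 6
At (-3, -1): -24.

-24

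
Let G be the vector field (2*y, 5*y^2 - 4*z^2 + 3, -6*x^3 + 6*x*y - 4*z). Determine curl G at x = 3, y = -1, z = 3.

(42, 168, -2)

(∇×G)₁ = ∂G₃/∂y − ∂G₂/∂z = 6*x + 8*z
(∇×G)₂ = ∂G₁/∂z − ∂G₃/∂x = 18*x^2 - 6*y
(∇×G)₃ = ∂G₂/∂x − ∂G₁/∂y = -2
∇×G = (6*x + 8*z, 18*x^2 - 6*y, -2)
At (3, -1, 3): (42, 168, -2).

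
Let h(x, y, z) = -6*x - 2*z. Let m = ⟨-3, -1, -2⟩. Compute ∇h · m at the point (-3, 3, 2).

∂h/∂x = -6
∂h/∂y = 0
∂h/∂z = -2
∇h at (-3, 3, 2) = (-6, 0, -2)
∇h · m = (-6)(-3) + (0)(-1) + (-2)(-2) = 22

22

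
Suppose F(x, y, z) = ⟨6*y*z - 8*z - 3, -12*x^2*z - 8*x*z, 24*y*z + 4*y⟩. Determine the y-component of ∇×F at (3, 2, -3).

(∇×F)_2 = ∂F₁/∂z − ∂F₃/∂x
= 6*y - 8 − (0)
= 6*y - 8
At (3, 2, -3): 4.

4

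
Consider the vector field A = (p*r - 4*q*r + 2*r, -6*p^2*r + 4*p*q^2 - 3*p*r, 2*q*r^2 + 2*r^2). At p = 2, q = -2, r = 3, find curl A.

(∇×A)₁ = ∂A₃/∂q − ∂A₂/∂r = 6*p^2 + 3*p + 2*r^2
(∇×A)₂ = ∂A₁/∂r − ∂A₃/∂p = p - 4*q + 2
(∇×A)₃ = ∂A₂/∂p − ∂A₁/∂q = -12*p*r + 4*q^2 + r
∇×A = (6*p^2 + 3*p + 2*r^2, p - 4*q + 2, -12*p*r + 4*q^2 + r)
At (2, -2, 3): (48, 12, -53).

(48, 12, -53)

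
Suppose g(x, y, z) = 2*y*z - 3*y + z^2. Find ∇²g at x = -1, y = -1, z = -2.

∂²g/∂x² = 0
∂²g/∂y² = 0
∂²g/∂z² = 2
∇²g = 2
At (-1, -1, -2): 2.

2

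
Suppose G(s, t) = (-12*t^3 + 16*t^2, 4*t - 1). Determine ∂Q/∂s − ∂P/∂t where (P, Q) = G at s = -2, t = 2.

80

∂G₂/∂s = 0
∂G₁/∂t = -36*t^2 + 32*t
Scalar curl = 36*t^2 - 32*t
At (-2, 2): 80.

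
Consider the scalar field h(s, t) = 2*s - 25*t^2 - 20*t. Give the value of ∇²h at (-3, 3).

-50

∂²h/∂s² = 0
∂²h/∂t² = -50
∇²h = -50
At (-3, 3): -50.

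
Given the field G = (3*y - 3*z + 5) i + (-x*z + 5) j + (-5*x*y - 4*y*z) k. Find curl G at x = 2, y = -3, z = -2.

(∇×G)₁ = ∂G₃/∂y − ∂G₂/∂z = -4*x - 4*z
(∇×G)₂ = ∂G₁/∂z − ∂G₃/∂x = 5*y - 3
(∇×G)₃ = ∂G₂/∂x − ∂G₁/∂y = -z - 3
∇×G = (-4*x - 4*z, 5*y - 3, -z - 3)
At (2, -3, -2): (0, -18, -1).

(0, -18, -1)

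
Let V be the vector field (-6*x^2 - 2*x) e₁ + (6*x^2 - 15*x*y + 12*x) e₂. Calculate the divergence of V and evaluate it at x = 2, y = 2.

∂V₁/∂x = -12*x - 2
∂V₂/∂y = -15*x
∇·V = -27*x - 2
At (2, 2): -56.

-56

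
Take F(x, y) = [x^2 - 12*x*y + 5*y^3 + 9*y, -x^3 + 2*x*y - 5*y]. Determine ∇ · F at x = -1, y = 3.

∂F₁/∂x = 2*x - 12*y
∂F₂/∂y = 2*x - 5
∇·F = 4*x - 12*y - 5
At (-1, 3): -45.

-45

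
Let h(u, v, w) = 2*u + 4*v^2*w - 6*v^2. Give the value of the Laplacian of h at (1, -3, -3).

∂²h/∂u² = 0
∂²h/∂v² = 4*(2*w - 3)
∂²h/∂w² = 0
∇²h = 8*w - 12
At (1, -3, -3): -36.

-36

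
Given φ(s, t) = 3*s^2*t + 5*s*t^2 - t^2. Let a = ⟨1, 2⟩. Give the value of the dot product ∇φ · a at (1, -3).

-15

∂φ/∂s = 6*s*t + 5*t^2
∂φ/∂t = 3*s^2 + 10*s*t - 2*t
∇φ at (1, -3) = (27, -21)
∇φ · a = (27)(1) + (-21)(2) = -15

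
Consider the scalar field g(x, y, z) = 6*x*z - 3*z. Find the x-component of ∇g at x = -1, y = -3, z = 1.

(∇g)_1 = ∂g/∂x = 6*z
At (-1, -3, 1): 6.

6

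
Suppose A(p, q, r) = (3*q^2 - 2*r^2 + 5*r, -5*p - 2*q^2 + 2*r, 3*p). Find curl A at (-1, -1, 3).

(-2, -10, 1)

(∇×A)₁ = ∂A₃/∂q − ∂A₂/∂r = -2
(∇×A)₂ = ∂A₁/∂r − ∂A₃/∂p = -4*r + 2
(∇×A)₃ = ∂A₂/∂p − ∂A₁/∂q = -6*q - 5
∇×A = (-2, -4*r + 2, -6*q - 5)
At (-1, -1, 3): (-2, -10, 1).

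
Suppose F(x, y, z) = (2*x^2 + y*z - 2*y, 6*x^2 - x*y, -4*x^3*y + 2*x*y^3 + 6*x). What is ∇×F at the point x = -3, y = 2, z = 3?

(36, 196, -39)

(∇×F)₁ = ∂F₃/∂y − ∂F₂/∂z = -4*x^3 + 6*x*y^2
(∇×F)₂ = ∂F₁/∂z − ∂F₃/∂x = 12*x^2*y - 2*y^3 + y - 6
(∇×F)₃ = ∂F₂/∂x − ∂F₁/∂y = 12*x - y - z + 2
∇×F = (-4*x^3 + 6*x*y^2, 12*x^2*y - 2*y^3 + y - 6, 12*x - y - z + 2)
At (-3, 2, 3): (36, 196, -39).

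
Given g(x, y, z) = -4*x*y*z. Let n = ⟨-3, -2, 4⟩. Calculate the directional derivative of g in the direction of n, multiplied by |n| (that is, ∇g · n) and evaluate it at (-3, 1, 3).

12

∂g/∂x = -4*y*z
∂g/∂y = -4*x*z
∂g/∂z = -4*x*y
∇g at (-3, 1, 3) = (-12, 36, 12)
∇g · n = (-12)(-3) + (36)(-2) + (12)(4) = 12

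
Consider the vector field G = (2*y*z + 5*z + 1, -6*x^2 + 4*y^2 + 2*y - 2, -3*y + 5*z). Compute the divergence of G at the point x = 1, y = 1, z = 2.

∂G₁/∂x = 0
∂G₂/∂y = 8*y + 2
∂G₃/∂z = 5
∇·G = 8*y + 7
At (1, 1, 2): 15.

15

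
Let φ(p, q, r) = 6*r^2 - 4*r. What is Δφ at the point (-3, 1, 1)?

∂²φ/∂p² = 0
∂²φ/∂q² = 0
∂²φ/∂r² = 12
∇²φ = 12
At (-3, 1, 1): 12.

12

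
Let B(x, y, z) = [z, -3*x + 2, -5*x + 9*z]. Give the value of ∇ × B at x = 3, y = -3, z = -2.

(∇×B)₁ = ∂B₃/∂y − ∂B₂/∂z = 0
(∇×B)₂ = ∂B₁/∂z − ∂B₃/∂x = 6
(∇×B)₃ = ∂B₂/∂x − ∂B₁/∂y = -3
∇×B = (0, 6, -3)
At (3, -3, -2): (0, 6, -3).

(0, 6, -3)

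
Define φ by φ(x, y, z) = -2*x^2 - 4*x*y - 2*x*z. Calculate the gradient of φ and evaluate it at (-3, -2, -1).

∂φ/∂x = -4*x - 4*y - 2*z
∂φ/∂y = -4*x
∂φ/∂z = -2*x
∇φ = (-4*x - 4*y - 2*z, -4*x, -2*x)
At (-3, -2, -1): (22, 12, 6).

(22, 12, 6)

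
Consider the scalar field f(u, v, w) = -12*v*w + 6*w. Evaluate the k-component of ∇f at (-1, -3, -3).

42

(∇f)_3 = ∂f/∂w = -12*v + 6
At (-1, -3, -3): 42.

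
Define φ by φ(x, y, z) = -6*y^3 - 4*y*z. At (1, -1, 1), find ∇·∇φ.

∂²φ/∂x² = 0
∂²φ/∂y² = -36*y
∂²φ/∂z² = 0
∇²φ = -36*y
At (1, -1, 1): 36.

36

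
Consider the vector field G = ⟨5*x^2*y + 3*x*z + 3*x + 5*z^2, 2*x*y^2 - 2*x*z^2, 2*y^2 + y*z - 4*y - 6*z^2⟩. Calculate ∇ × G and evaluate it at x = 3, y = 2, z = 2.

(30, 29, -45)

(∇×G)₁ = ∂G₃/∂y − ∂G₂/∂z = 4*x*z + 4*y + z - 4
(∇×G)₂ = ∂G₁/∂z − ∂G₃/∂x = 3*x + 10*z
(∇×G)₃ = ∂G₂/∂x − ∂G₁/∂y = -5*x^2 + 2*y^2 - 2*z^2
∇×G = (4*x*z + 4*y + z - 4, 3*x + 10*z, -5*x^2 + 2*y^2 - 2*z^2)
At (3, 2, 2): (30, 29, -45).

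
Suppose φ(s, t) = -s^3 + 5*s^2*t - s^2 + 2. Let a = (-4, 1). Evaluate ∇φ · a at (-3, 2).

∂φ/∂s = -3*s^2 + 10*s*t - 2*s
∂φ/∂t = 5*s^2
∇φ at (-3, 2) = (-81, 45)
∇φ · a = (-81)(-4) + (45)(1) = 369

369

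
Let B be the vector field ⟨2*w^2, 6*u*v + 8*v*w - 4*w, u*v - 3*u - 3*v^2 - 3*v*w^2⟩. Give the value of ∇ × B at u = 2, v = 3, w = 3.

(-63, 12, 18)

(∇×B)₁ = ∂B₃/∂v − ∂B₂/∂w = u - 14*v - 3*w^2 + 4
(∇×B)₂ = ∂B₁/∂w − ∂B₃/∂u = -v + 4*w + 3
(∇×B)₃ = ∂B₂/∂u − ∂B₁/∂v = 6*v
∇×B = (u - 14*v - 3*w^2 + 4, -v + 4*w + 3, 6*v)
At (2, 3, 3): (-63, 12, 18).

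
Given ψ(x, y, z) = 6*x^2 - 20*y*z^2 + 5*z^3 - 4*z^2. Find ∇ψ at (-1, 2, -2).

∂ψ/∂x = 12*x
∂ψ/∂y = -20*z^2
∂ψ/∂z = -40*y*z + 15*z^2 - 8*z
∇ψ = (12*x, -20*z^2, -40*y*z + 15*z^2 - 8*z)
At (-1, 2, -2): (-12, -80, 236).

(-12, -80, 236)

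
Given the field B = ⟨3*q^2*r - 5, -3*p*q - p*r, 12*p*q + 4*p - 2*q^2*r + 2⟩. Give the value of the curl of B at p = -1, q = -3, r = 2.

(∇×B)₁ = ∂B₃/∂q − ∂B₂/∂r = 13*p - 4*q*r
(∇×B)₂ = ∂B₁/∂r − ∂B₃/∂p = 3*q^2 - 12*q - 4
(∇×B)₃ = ∂B₂/∂p − ∂B₁/∂q = -6*q*r - 3*q - r
∇×B = (13*p - 4*q*r, 3*q^2 - 12*q - 4, -6*q*r - 3*q - r)
At (-1, -3, 2): (11, 59, 43).

(11, 59, 43)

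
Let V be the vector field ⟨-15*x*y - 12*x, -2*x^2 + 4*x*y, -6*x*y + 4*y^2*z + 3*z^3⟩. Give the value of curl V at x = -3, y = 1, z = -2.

(2, 6, -29)

(∇×V)₁ = ∂V₃/∂y − ∂V₂/∂z = -6*x + 8*y*z
(∇×V)₂ = ∂V₁/∂z − ∂V₃/∂x = 6*y
(∇×V)₃ = ∂V₂/∂x − ∂V₁/∂y = 11*x + 4*y
∇×V = (-6*x + 8*y*z, 6*y, 11*x + 4*y)
At (-3, 1, -2): (2, 6, -29).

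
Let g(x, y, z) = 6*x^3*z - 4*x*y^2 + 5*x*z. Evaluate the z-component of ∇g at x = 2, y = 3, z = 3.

58

(∇g)_3 = ∂g/∂z = 6*x^3 + 5*x
At (2, 3, 3): 58.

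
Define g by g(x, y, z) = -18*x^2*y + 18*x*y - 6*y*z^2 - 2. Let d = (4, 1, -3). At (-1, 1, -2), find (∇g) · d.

84

∂g/∂x = -36*x*y + 18*y
∂g/∂y = -18*x^2 + 18*x - 6*z^2
∂g/∂z = -12*y*z
∇g at (-1, 1, -2) = (54, -60, 24)
∇g · d = (54)(4) + (-60)(1) + (24)(-3) = 84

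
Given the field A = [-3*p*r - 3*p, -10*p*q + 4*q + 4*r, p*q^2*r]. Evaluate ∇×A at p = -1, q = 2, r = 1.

(∇×A)₁ = ∂A₃/∂q − ∂A₂/∂r = 2*p*q*r - 4
(∇×A)₂ = ∂A₁/∂r − ∂A₃/∂p = -3*p - q^2*r
(∇×A)₃ = ∂A₂/∂p − ∂A₁/∂q = -10*q
∇×A = (2*p*q*r - 4, -3*p - q^2*r, -10*q)
At (-1, 2, 1): (-8, -1, -20).

(-8, -1, -20)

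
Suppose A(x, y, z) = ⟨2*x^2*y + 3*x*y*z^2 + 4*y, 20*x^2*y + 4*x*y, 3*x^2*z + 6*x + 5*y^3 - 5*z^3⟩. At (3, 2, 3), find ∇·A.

162

∂A₁/∂x = 4*x*y + 3*y*z^2
∂A₂/∂y = 20*x^2 + 4*x
∂A₃/∂z = 3*x^2 - 15*z^2
∇·A = 23*x^2 + 4*x*y + 4*x + 3*y*z^2 - 15*z^2
At (3, 2, 3): 162.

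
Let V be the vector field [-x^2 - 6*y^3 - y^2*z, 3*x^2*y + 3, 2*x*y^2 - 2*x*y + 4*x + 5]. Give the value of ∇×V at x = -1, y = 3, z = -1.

(-10, -25, 138)

(∇×V)₁ = ∂V₃/∂y − ∂V₂/∂z = 4*x*y - 2*x
(∇×V)₂ = ∂V₁/∂z − ∂V₃/∂x = -3*y^2 + 2*y - 4
(∇×V)₃ = ∂V₂/∂x − ∂V₁/∂y = 6*x*y + 18*y^2 + 2*y*z
∇×V = (4*x*y - 2*x, -3*y^2 + 2*y - 4, 6*x*y + 18*y^2 + 2*y*z)
At (-1, 3, -1): (-10, -25, 138).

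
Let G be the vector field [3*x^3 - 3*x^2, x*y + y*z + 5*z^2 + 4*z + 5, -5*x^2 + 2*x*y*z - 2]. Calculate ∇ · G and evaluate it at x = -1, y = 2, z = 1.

∂G₁/∂x = 9*x^2 - 6*x
∂G₂/∂y = x + z
∂G₃/∂z = 2*x*y
∇·G = 9*x^2 + 2*x*y - 5*x + z
At (-1, 2, 1): 11.

11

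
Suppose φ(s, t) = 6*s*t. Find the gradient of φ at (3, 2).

(12, 18)

∂φ/∂s = 6*t
∂φ/∂t = 6*s
∇φ = (6*t, 6*s)
At (3, 2): (12, 18).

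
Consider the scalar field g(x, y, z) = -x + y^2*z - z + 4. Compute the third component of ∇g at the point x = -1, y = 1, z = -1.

(∇g)_3 = ∂g/∂z = y^2 - 1
At (-1, 1, -1): 0.

0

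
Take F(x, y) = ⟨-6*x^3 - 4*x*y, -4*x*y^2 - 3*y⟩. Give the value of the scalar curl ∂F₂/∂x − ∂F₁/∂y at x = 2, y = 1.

∂F₂/∂x = -4*y^2
∂F₁/∂y = -4*x
Scalar curl = 4*x - 4*y^2
At (2, 1): 4.

4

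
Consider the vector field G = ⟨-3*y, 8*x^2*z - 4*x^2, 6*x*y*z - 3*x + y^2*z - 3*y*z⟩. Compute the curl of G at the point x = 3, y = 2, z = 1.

(-53, -9, 27)

(∇×G)₁ = ∂G₃/∂y − ∂G₂/∂z = -8*x^2 + 6*x*z + 2*y*z - 3*z
(∇×G)₂ = ∂G₁/∂z − ∂G₃/∂x = -6*y*z + 3
(∇×G)₃ = ∂G₂/∂x − ∂G₁/∂y = 16*x*z - 8*x + 3
∇×G = (-8*x^2 + 6*x*z + 2*y*z - 3*z, -6*y*z + 3, 16*x*z - 8*x + 3)
At (3, 2, 1): (-53, -9, 27).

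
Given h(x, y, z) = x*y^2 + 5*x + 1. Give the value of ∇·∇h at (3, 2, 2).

6

∂²h/∂x² = 0
∂²h/∂y² = 2*x
∂²h/∂z² = 0
∇²h = 2*x
At (3, 2, 2): 6.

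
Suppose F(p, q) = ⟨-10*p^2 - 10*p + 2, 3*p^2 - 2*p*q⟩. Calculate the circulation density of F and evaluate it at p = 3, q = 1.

16

∂F₂/∂p = 6*p - 2*q
∂F₁/∂q = 0
Scalar curl = 6*p - 2*q
At (3, 1): 16.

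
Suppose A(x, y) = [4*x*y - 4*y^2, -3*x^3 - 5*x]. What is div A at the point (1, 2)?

∂A₁/∂x = 4*y
∂A₂/∂y = 0
∇·A = 4*y
At (1, 2): 8.

8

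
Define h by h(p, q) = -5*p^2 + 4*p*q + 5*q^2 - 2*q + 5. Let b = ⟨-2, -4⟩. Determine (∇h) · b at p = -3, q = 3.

∂h/∂p = -10*p + 4*q
∂h/∂q = 4*p + 10*q - 2
∇h at (-3, 3) = (42, 16)
∇h · b = (42)(-2) + (16)(-4) = -148

-148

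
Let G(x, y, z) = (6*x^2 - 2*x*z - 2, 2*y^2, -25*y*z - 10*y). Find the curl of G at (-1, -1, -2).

(∇×G)₁ = ∂G₃/∂y − ∂G₂/∂z = -25*z - 10
(∇×G)₂ = ∂G₁/∂z − ∂G₃/∂x = -2*x
(∇×G)₃ = ∂G₂/∂x − ∂G₁/∂y = 0
∇×G = (-25*z - 10, -2*x, 0)
At (-1, -1, -2): (40, 2, 0).

(40, 2, 0)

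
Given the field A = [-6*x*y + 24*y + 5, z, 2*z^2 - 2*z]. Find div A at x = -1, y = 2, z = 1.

-10

∂A₁/∂x = -6*y
∂A₂/∂y = 0
∂A₃/∂z = 4*z - 2
∇·A = -6*y + 4*z - 2
At (-1, 2, 1): -10.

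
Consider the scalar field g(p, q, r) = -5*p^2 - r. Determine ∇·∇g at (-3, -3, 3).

∂²g/∂p² = -10
∂²g/∂q² = 0
∂²g/∂r² = 0
∇²g = -10
At (-3, -3, 3): -10.

-10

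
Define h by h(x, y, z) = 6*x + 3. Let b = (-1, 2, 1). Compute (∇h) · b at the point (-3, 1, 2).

∂h/∂x = 6
∂h/∂y = 0
∂h/∂z = 0
∇h at (-3, 1, 2) = (6, 0, 0)
∇h · b = (6)(-1) + (0)(2) + (0)(1) = -6

-6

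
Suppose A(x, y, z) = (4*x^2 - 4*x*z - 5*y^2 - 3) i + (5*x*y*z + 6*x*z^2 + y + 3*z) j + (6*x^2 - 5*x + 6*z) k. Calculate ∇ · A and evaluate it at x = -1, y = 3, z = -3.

∂A₁/∂x = 8*x - 4*z
∂A₂/∂y = 5*x*z + 1
∂A₃/∂z = 6
∇·A = 5*x*z + 8*x - 4*z + 7
At (-1, 3, -3): 26.

26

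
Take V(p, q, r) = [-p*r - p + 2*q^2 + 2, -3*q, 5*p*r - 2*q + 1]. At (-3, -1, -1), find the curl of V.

(∇×V)₁ = ∂V₃/∂q − ∂V₂/∂r = -2
(∇×V)₂ = ∂V₁/∂r − ∂V₃/∂p = -p - 5*r
(∇×V)₃ = ∂V₂/∂p − ∂V₁/∂q = -4*q
∇×V = (-2, -p - 5*r, -4*q)
At (-3, -1, -1): (-2, 8, 4).

(-2, 8, 4)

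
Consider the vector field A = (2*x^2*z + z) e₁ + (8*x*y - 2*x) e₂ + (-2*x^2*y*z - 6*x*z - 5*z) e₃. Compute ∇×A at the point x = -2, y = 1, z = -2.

(∇×A)₁ = ∂A₃/∂y − ∂A₂/∂z = -2*x^2*z
(∇×A)₂ = ∂A₁/∂z − ∂A₃/∂x = 2*x^2 + 4*x*y*z + 6*z + 1
(∇×A)₃ = ∂A₂/∂x − ∂A₁/∂y = 8*y - 2
∇×A = (-2*x^2*z, 2*x^2 + 4*x*y*z + 6*z + 1, 8*y - 2)
At (-2, 1, -2): (16, 13, 6).

(16, 13, 6)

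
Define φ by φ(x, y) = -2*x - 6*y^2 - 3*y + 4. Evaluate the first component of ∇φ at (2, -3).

(∇φ)_1 = ∂φ/∂x = -2
At (2, -3): -2.

-2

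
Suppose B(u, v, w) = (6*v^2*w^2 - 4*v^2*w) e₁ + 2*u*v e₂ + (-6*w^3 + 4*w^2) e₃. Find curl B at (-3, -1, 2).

(∇×B)₁ = ∂B₃/∂v − ∂B₂/∂w = 0
(∇×B)₂ = ∂B₁/∂w − ∂B₃/∂u = 12*v^2*w - 4*v^2
(∇×B)₃ = ∂B₂/∂u − ∂B₁/∂v = -12*v*w^2 + 8*v*w + 2*v
∇×B = (0, 12*v^2*w - 4*v^2, -12*v*w^2 + 8*v*w + 2*v)
At (-3, -1, 2): (0, 20, 30).

(0, 20, 30)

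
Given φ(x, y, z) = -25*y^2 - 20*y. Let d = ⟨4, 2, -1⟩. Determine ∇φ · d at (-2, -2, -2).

160

∂φ/∂x = 0
∂φ/∂y = -50*y - 20
∂φ/∂z = 0
∇φ at (-2, -2, -2) = (0, 80, 0)
∇φ · d = (0)(4) + (80)(2) + (0)(-1) = 160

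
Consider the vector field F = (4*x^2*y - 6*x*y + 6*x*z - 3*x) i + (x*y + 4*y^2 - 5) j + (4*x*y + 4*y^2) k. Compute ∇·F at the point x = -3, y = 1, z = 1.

-22

∂F₁/∂x = 8*x*y - 6*y + 6*z - 3
∂F₂/∂y = x + 8*y
∂F₃/∂z = 0
∇·F = 8*x*y + x + 2*y + 6*z - 3
At (-3, 1, 1): -22.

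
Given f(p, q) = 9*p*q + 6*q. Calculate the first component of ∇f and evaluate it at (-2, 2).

(∇f)_1 = ∂f/∂p = 9*q
At (-2, 2): 18.

18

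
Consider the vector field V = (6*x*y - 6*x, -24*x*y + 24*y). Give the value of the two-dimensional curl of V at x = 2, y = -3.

∂V₂/∂x = -24*y
∂V₁/∂y = 6*x
Scalar curl = -6*x - 24*y
At (2, -3): 60.

60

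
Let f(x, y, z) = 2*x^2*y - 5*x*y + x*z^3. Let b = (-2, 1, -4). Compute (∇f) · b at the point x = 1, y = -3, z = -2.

∂f/∂x = 4*x*y - 5*y + z^3
∂f/∂y = 2*x^2 - 5*x
∂f/∂z = 3*x*z^2
∇f at (1, -3, -2) = (-5, -3, 12)
∇f · b = (-5)(-2) + (-3)(1) + (12)(-4) = -41

-41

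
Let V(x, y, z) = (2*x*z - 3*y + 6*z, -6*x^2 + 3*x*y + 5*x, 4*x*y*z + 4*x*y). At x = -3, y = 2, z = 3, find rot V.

(-48, -32, 50)

(∇×V)₁ = ∂V₃/∂y − ∂V₂/∂z = 4*x*z + 4*x
(∇×V)₂ = ∂V₁/∂z − ∂V₃/∂x = 2*x - 4*y*z - 4*y + 6
(∇×V)₃ = ∂V₂/∂x − ∂V₁/∂y = -12*x + 3*y + 8
∇×V = (4*x*z + 4*x, 2*x - 4*y*z - 4*y + 6, -12*x + 3*y + 8)
At (-3, 2, 3): (-48, -32, 50).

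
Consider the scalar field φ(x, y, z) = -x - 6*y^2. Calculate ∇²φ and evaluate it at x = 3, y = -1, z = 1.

∂²φ/∂x² = 0
∂²φ/∂y² = -12
∂²φ/∂z² = 0
∇²φ = -12
At (3, -1, 1): -12.

-12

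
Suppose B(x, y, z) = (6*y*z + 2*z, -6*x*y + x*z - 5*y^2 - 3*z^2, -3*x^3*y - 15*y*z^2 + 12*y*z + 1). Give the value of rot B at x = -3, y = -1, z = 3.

(3, -85, -9)

(∇×B)₁ = ∂B₃/∂y − ∂B₂/∂z = -3*x^3 - x - 15*z^2 + 18*z
(∇×B)₂ = ∂B₁/∂z − ∂B₃/∂x = 9*x^2*y + 6*y + 2
(∇×B)₃ = ∂B₂/∂x − ∂B₁/∂y = -6*y - 5*z
∇×B = (-3*x^3 - x - 15*z^2 + 18*z, 9*x^2*y + 6*y + 2, -6*y - 5*z)
At (-3, -1, 3): (3, -85, -9).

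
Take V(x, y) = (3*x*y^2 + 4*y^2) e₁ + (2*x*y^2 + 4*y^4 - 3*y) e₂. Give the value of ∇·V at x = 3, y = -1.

-28

∂V₁/∂x = 3*y^2
∂V₂/∂y = 4*x*y + 16*y^3 - 3
∇·V = 4*x*y + 16*y^3 + 3*y^2 - 3
At (3, -1): -28.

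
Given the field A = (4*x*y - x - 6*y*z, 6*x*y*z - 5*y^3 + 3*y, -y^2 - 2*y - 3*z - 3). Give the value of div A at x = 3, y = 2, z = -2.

-89

∂A₁/∂x = 4*y - 1
∂A₂/∂y = 6*x*z - 15*y^2 + 3
∂A₃/∂z = -3
∇·A = 6*x*z - 15*y^2 + 4*y - 1
At (3, 2, -2): -89.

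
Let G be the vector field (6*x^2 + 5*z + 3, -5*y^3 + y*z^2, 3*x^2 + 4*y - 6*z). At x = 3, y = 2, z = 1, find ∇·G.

-29

∂G₁/∂x = 12*x
∂G₂/∂y = -15*y^2 + z^2
∂G₃/∂z = -6
∇·G = 12*x - 15*y^2 + z^2 - 6
At (3, 2, 1): -29.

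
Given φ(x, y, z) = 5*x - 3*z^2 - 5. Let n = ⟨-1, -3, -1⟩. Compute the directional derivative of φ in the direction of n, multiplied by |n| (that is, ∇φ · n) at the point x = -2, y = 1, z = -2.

∂φ/∂x = 5
∂φ/∂y = 0
∂φ/∂z = -6*z
∇φ at (-2, 1, -2) = (5, 0, 12)
∇φ · n = (5)(-1) + (0)(-3) + (12)(-1) = -17

-17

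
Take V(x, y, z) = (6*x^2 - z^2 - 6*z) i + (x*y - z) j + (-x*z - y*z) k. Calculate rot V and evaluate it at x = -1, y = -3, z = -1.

(∇×V)₁ = ∂V₃/∂y − ∂V₂/∂z = -z + 1
(∇×V)₂ = ∂V₁/∂z − ∂V₃/∂x = -z - 6
(∇×V)₃ = ∂V₂/∂x − ∂V₁/∂y = y
∇×V = (-z + 1, -z - 6, y)
At (-1, -3, -1): (2, -5, -3).

(2, -5, -3)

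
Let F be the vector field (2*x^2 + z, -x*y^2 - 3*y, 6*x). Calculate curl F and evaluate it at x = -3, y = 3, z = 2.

(0, -5, -9)

(∇×F)₁ = ∂F₃/∂y − ∂F₂/∂z = 0
(∇×F)₂ = ∂F₁/∂z − ∂F₃/∂x = -5
(∇×F)₃ = ∂F₂/∂x − ∂F₁/∂y = -y^2
∇×F = (0, -5, -y^2)
At (-3, 3, 2): (0, -5, -9).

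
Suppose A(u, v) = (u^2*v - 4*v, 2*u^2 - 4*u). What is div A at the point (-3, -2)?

∂A₁/∂u = 2*u*v
∂A₂/∂v = 0
∇·A = 2*u*v
At (-3, -2): 12.

12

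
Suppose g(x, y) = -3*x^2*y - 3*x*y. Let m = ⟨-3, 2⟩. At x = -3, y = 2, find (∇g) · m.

∂g/∂x = -6*x*y - 3*y
∂g/∂y = -3*x^2 - 3*x
∇g at (-3, 2) = (30, -18)
∇g · m = (30)(-3) + (-18)(2) = -126

-126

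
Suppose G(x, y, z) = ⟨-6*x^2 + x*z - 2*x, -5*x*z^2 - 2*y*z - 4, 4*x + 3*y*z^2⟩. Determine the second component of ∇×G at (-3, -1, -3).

(∇×G)_2 = ∂G₁/∂z − ∂G₃/∂x
= x − (4)
= x - 4
At (-3, -1, -3): -7.

-7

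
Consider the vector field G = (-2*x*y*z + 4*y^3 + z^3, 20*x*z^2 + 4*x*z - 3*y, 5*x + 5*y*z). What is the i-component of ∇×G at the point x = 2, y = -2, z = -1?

(∇×G)_1 = ∂G₃/∂y − ∂G₂/∂z
= 5*z − (40*x*z + 4*x)
= -40*x*z - 4*x + 5*z
At (2, -2, -1): 67.

67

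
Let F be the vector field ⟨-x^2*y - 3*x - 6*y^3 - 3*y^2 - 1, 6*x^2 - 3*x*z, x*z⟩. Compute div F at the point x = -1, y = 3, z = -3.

∂F₁/∂x = -2*x*y - 3
∂F₂/∂y = 0
∂F₃/∂z = x
∇·F = -2*x*y + x - 3
At (-1, 3, -3): 2.

2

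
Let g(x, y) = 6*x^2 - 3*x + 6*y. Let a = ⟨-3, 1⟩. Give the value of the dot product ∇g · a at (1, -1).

-21

∂g/∂x = 12*x - 3
∂g/∂y = 6
∇g at (1, -1) = (9, 6)
∇g · a = (9)(-3) + (6)(1) = -21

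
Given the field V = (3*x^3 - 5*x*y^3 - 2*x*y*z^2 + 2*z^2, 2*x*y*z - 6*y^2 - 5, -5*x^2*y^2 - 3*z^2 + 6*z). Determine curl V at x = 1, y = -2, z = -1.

(24, 28, 66)

(∇×V)₁ = ∂V₃/∂y − ∂V₂/∂z = -10*x^2*y - 2*x*y
(∇×V)₂ = ∂V₁/∂z − ∂V₃/∂x = 10*x*y^2 - 4*x*y*z + 4*z
(∇×V)₃ = ∂V₂/∂x − ∂V₁/∂y = 15*x*y^2 + 2*x*z^2 + 2*y*z
∇×V = (-10*x^2*y - 2*x*y, 10*x*y^2 - 4*x*y*z + 4*z, 15*x*y^2 + 2*x*z^2 + 2*y*z)
At (1, -2, -1): (24, 28, 66).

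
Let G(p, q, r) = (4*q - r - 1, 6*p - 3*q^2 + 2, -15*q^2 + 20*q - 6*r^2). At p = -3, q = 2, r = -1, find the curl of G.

(∇×G)₁ = ∂G₃/∂q − ∂G₂/∂r = -30*q + 20
(∇×G)₂ = ∂G₁/∂r − ∂G₃/∂p = -1
(∇×G)₃ = ∂G₂/∂p − ∂G₁/∂q = 2
∇×G = (-30*q + 20, -1, 2)
At (-3, 2, -1): (-40, -1, 2).

(-40, -1, 2)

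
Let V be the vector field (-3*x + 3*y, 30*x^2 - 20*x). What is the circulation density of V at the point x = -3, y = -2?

∂V₂/∂x = 60*x - 20
∂V₁/∂y = 3
Scalar curl = 60*x - 23
At (-3, -2): -203.

-203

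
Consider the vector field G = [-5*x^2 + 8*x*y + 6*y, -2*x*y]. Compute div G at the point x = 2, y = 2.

∂G₁/∂x = -10*x + 8*y
∂G₂/∂y = -2*x
∇·G = -12*x + 8*y
At (2, 2): -8.

-8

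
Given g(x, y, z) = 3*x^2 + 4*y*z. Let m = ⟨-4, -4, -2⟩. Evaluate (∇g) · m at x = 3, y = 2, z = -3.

-40

∂g/∂x = 6*x
∂g/∂y = 4*z
∂g/∂z = 4*y
∇g at (3, 2, -3) = (18, -12, 8)
∇g · m = (18)(-4) + (-12)(-4) + (8)(-2) = -40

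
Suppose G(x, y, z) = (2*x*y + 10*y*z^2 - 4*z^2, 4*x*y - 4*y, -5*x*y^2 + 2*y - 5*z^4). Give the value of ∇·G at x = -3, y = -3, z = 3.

∂G₁/∂x = 2*y
∂G₂/∂y = 4*x - 4
∂G₃/∂z = -20*z^3
∇·G = 4*x + 2*y - 20*z^3 - 4
At (-3, -3, 3): -562.

-562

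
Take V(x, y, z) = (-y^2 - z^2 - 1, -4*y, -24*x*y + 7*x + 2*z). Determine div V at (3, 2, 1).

-2

∂V₁/∂x = 0
∂V₂/∂y = -4
∂V₃/∂z = 2
∇·V = -2
At (3, 2, 1): -2.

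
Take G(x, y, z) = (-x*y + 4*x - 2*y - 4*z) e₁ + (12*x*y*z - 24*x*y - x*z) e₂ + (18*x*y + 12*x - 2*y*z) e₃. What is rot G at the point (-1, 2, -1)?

(7, -52, -70)

(∇×G)₁ = ∂G₃/∂y − ∂G₂/∂z = -12*x*y + 19*x - 2*z
(∇×G)₂ = ∂G₁/∂z − ∂G₃/∂x = -18*y - 16
(∇×G)₃ = ∂G₂/∂x − ∂G₁/∂y = x + 12*y*z - 24*y - z + 2
∇×G = (-12*x*y + 19*x - 2*z, -18*y - 16, x + 12*y*z - 24*y - z + 2)
At (-1, 2, -1): (7, -52, -70).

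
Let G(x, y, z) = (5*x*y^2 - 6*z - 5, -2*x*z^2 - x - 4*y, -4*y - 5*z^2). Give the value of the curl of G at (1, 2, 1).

(∇×G)₁ = ∂G₃/∂y − ∂G₂/∂z = 4*x*z - 4
(∇×G)₂ = ∂G₁/∂z − ∂G₃/∂x = -6
(∇×G)₃ = ∂G₂/∂x − ∂G₁/∂y = -10*x*y - 2*z^2 - 1
∇×G = (4*x*z - 4, -6, -10*x*y - 2*z^2 - 1)
At (1, 2, 1): (0, -6, -23).

(0, -6, -23)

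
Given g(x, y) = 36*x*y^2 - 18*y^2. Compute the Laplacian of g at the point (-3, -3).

-252

∂²g/∂x² = 0
∂²g/∂y² = 36*(2*x - 1)
∇²g = 72*x - 36
At (-3, -3): -252.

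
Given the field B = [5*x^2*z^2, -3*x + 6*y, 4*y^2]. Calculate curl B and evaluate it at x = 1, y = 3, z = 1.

(24, 10, -3)

(∇×B)₁ = ∂B₃/∂y − ∂B₂/∂z = 8*y
(∇×B)₂ = ∂B₁/∂z − ∂B₃/∂x = 10*x^2*z
(∇×B)₃ = ∂B₂/∂x − ∂B₁/∂y = -3
∇×B = (8*y, 10*x^2*z, -3)
At (1, 3, 1): (24, 10, -3).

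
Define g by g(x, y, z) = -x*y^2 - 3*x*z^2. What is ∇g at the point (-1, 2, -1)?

(-7, 4, -6)

∂g/∂x = -y^2 - 3*z^2
∂g/∂y = -2*x*y
∂g/∂z = -6*x*z
∇g = (-y^2 - 3*z^2, -2*x*y, -6*x*z)
At (-1, 2, -1): (-7, 4, -6).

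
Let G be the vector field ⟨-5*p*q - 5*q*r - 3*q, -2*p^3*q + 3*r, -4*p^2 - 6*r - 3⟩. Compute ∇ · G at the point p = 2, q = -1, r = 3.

∂G₁/∂p = -5*q
∂G₂/∂q = -2*p^3
∂G₃/∂r = -6
∇·G = -2*p^3 - 5*q - 6
At (2, -1, 3): -17.

-17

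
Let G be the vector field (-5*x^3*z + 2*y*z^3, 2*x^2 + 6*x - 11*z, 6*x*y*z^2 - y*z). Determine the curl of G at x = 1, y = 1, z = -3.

(∇×G)₁ = ∂G₃/∂y − ∂G₂/∂z = 6*x*z^2 - z + 11
(∇×G)₂ = ∂G₁/∂z − ∂G₃/∂x = -5*x^3
(∇×G)₃ = ∂G₂/∂x − ∂G₁/∂y = 4*x - 2*z^3 + 6
∇×G = (6*x*z^2 - z + 11, -5*x^3, 4*x - 2*z^3 + 6)
At (1, 1, -3): (68, -5, 64).

(68, -5, 64)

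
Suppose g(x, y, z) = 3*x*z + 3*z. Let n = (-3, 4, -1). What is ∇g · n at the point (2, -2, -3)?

18

∂g/∂x = 3*z
∂g/∂y = 0
∂g/∂z = 3*x + 3
∇g at (2, -2, -3) = (-9, 0, 9)
∇g · n = (-9)(-3) + (0)(4) + (9)(-1) = 18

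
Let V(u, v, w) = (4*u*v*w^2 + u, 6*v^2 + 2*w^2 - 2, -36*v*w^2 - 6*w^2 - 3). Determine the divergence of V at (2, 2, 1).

∂V₁/∂u = 4*v*w^2 + 1
∂V₂/∂v = 12*v
∂V₃/∂w = -72*v*w - 12*w
∇·V = 4*v*w^2 - 72*v*w + 12*v - 12*w + 1
At (2, 2, 1): -123.

-123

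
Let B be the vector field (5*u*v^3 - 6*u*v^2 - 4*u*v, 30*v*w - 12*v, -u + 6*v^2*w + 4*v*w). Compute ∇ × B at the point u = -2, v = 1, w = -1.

(-46, 1, -2)

(∇×B)₁ = ∂B₃/∂v − ∂B₂/∂w = 12*v*w - 30*v + 4*w
(∇×B)₂ = ∂B₁/∂w − ∂B₃/∂u = 1
(∇×B)₃ = ∂B₂/∂u − ∂B₁/∂v = -15*u*v^2 + 12*u*v + 4*u
∇×B = (12*v*w - 30*v + 4*w, 1, -15*u*v^2 + 12*u*v + 4*u)
At (-2, 1, -1): (-46, 1, -2).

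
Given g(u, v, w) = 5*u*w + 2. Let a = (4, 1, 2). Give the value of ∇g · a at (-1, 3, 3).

50

∂g/∂u = 5*w
∂g/∂v = 0
∂g/∂w = 5*u
∇g at (-1, 3, 3) = (15, 0, -5)
∇g · a = (15)(4) + (0)(1) + (-5)(2) = 50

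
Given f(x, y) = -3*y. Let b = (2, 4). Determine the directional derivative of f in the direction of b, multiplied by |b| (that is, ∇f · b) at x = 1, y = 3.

∂f/∂x = 0
∂f/∂y = -3
∇f at (1, 3) = (0, -3)
∇f · b = (0)(2) + (-3)(4) = -12

-12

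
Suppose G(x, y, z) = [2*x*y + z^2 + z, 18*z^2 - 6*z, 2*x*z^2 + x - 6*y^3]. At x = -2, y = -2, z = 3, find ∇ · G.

-28

∂G₁/∂x = 2*y
∂G₂/∂y = 0
∂G₃/∂z = 4*x*z
∇·G = 4*x*z + 2*y
At (-2, -2, 3): -28.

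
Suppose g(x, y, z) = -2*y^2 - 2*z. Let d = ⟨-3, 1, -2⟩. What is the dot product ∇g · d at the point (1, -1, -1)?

8

∂g/∂x = 0
∂g/∂y = -4*y
∂g/∂z = -2
∇g at (1, -1, -1) = (0, 4, -2)
∇g · d = (0)(-3) + (4)(1) + (-2)(-2) = 8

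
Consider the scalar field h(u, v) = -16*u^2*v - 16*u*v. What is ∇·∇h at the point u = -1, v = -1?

∂²h/∂u² = -32*v
∂²h/∂v² = 0
∇²h = -32*v
At (-1, -1): 32.

32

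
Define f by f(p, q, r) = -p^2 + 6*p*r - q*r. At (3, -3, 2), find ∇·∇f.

∂²f/∂p² = -2
∂²f/∂q² = 0
∂²f/∂r² = 0
∇²f = -2
At (3, -3, 2): -2.

-2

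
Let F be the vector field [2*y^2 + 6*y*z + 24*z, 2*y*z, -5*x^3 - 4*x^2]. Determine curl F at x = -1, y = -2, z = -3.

(∇×F)₁ = ∂F₃/∂y − ∂F₂/∂z = -2*y
(∇×F)₂ = ∂F₁/∂z − ∂F₃/∂x = 15*x^2 + 8*x + 6*y + 24
(∇×F)₃ = ∂F₂/∂x − ∂F₁/∂y = -4*y - 6*z
∇×F = (-2*y, 15*x^2 + 8*x + 6*y + 24, -4*y - 6*z)
At (-1, -2, -3): (4, 19, 26).

(4, 19, 26)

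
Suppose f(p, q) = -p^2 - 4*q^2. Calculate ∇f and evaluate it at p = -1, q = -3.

(2, 24)

∂f/∂p = -2*p
∂f/∂q = -8*q
∇f = (-2*p, -8*q)
At (-1, -3): (2, 24).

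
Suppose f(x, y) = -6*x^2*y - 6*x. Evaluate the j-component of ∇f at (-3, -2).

-54

(∇f)_2 = ∂f/∂y = -6*x^2
At (-3, -2): -54.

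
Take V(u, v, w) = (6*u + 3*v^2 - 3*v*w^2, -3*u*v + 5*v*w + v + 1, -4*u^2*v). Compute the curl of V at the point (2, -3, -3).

(∇×V)₁ = ∂V₃/∂v − ∂V₂/∂w = -4*u^2 - 5*v
(∇×V)₂ = ∂V₁/∂w − ∂V₃/∂u = 8*u*v - 6*v*w
(∇×V)₃ = ∂V₂/∂u − ∂V₁/∂v = -9*v + 3*w^2
∇×V = (-4*u^2 - 5*v, 8*u*v - 6*v*w, -9*v + 3*w^2)
At (2, -3, -3): (-1, -102, 54).

(-1, -102, 54)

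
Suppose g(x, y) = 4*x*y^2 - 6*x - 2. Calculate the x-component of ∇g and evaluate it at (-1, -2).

10

(∇g)_1 = ∂g/∂x = 4*y^2 - 6
At (-1, -2): 10.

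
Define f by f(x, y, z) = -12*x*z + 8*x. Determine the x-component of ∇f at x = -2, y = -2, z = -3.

(∇f)_1 = ∂f/∂x = -12*z + 8
At (-2, -2, -3): 44.

44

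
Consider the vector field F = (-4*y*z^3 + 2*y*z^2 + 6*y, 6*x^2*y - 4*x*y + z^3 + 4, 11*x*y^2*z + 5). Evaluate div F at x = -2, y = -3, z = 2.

∂F₁/∂x = 0
∂F₂/∂y = 6*x^2 - 4*x
∂F₃/∂z = 11*x*y^2
∇·F = 6*x^2 + 11*x*y^2 - 4*x
At (-2, -3, 2): -166.

-166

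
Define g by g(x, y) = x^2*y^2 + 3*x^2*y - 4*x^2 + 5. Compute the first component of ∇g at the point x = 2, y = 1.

0

(∇g)_1 = ∂g/∂x = 2*x*y^2 + 6*x*y - 8*x
At (2, 1): 0.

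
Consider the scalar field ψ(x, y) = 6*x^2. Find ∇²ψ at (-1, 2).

12

∂²ψ/∂x² = 12
∂²ψ/∂y² = 0
∇²ψ = 12
At (-1, 2): 12.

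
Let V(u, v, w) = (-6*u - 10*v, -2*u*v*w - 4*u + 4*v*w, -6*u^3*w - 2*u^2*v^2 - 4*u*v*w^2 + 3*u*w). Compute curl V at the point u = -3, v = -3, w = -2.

(186, -474, -6)

(∇×V)₁ = ∂V₃/∂v − ∂V₂/∂w = -4*u^2*v + 2*u*v - 4*u*w^2 - 4*v
(∇×V)₂ = ∂V₁/∂w − ∂V₃/∂u = 18*u^2*w + 4*u*v^2 + 4*v*w^2 - 3*w
(∇×V)₃ = ∂V₂/∂u − ∂V₁/∂v = -2*v*w + 6
∇×V = (-4*u^2*v + 2*u*v - 4*u*w^2 - 4*v, 18*u^2*w + 4*u*v^2 + 4*v*w^2 - 3*w, -2*v*w + 6)
At (-3, -3, -2): (186, -474, -6).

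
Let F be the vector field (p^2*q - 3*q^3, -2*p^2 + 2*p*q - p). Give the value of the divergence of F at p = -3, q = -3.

12

∂F₁/∂p = 2*p*q
∂F₂/∂q = 2*p
∇·F = 2*p*q + 2*p
At (-3, -3): 12.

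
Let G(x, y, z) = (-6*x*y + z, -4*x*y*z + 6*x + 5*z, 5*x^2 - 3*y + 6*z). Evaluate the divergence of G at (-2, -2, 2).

∂G₁/∂x = -6*y
∂G₂/∂y = -4*x*z
∂G₃/∂z = 6
∇·G = -4*x*z - 6*y + 6
At (-2, -2, 2): 34.

34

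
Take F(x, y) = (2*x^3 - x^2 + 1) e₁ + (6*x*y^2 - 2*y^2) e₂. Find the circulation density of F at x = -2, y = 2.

∂F₂/∂x = 6*y^2
∂F₁/∂y = 0
Scalar curl = 6*y^2
At (-2, 2): 24.

24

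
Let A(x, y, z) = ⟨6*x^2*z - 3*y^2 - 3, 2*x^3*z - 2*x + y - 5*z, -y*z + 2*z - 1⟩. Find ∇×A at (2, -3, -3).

(∇×A)₁ = ∂A₃/∂y − ∂A₂/∂z = -2*x^3 - z + 5
(∇×A)₂ = ∂A₁/∂z − ∂A₃/∂x = 6*x^2
(∇×A)₃ = ∂A₂/∂x − ∂A₁/∂y = 6*x^2*z + 6*y - 2
∇×A = (-2*x^3 - z + 5, 6*x^2, 6*x^2*z + 6*y - 2)
At (2, -3, -3): (-8, 24, -92).

(-8, 24, -92)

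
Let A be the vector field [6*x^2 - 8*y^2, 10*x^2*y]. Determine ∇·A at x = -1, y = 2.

∂A₁/∂x = 12*x
∂A₂/∂y = 10*x^2
∇·A = 10*x^2 + 12*x
At (-1, 2): -2.

-2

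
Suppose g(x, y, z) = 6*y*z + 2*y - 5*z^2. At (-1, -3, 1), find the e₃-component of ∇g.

(∇g)_3 = ∂g/∂z = 6*y - 10*z
At (-1, -3, 1): -28.

-28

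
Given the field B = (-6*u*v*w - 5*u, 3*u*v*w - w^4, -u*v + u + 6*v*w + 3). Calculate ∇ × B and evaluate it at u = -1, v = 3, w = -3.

(∇×B)₁ = ∂B₃/∂v − ∂B₂/∂w = -3*u*v - u + 4*w^3 + 6*w
(∇×B)₂ = ∂B₁/∂w − ∂B₃/∂u = -6*u*v + v - 1
(∇×B)₃ = ∂B₂/∂u − ∂B₁/∂v = 6*u*w + 3*v*w
∇×B = (-3*u*v - u + 4*w^3 + 6*w, -6*u*v + v - 1, 6*u*w + 3*v*w)
At (-1, 3, -3): (-116, 20, -9).

(-116, 20, -9)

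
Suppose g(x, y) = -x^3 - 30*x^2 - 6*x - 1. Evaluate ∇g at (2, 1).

(-138, 0)

∂g/∂x = -3*x^2 - 60*x - 6
∂g/∂y = 0
∇g = (-3*x^2 - 60*x - 6, 0)
At (2, 1): (-138, 0).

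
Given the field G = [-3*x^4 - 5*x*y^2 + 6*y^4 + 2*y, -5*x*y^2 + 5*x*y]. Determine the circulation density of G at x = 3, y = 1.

∂G₂/∂x = -5*y^2 + 5*y
∂G₁/∂y = -10*x*y + 24*y^3 + 2
Scalar curl = 10*x*y - 24*y^3 - 5*y^2 + 5*y - 2
At (3, 1): 4.

4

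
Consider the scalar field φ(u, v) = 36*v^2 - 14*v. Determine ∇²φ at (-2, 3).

72

∂²φ/∂u² = 0
∂²φ/∂v² = 72
∇²φ = 72
At (-2, 3): 72.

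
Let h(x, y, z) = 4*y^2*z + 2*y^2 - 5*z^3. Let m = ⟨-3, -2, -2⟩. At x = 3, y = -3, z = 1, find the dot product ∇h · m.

30

∂h/∂x = 0
∂h/∂y = 8*y*z + 4*y
∂h/∂z = 4*y^2 - 15*z^2
∇h at (3, -3, 1) = (0, -36, 21)
∇h · m = (0)(-3) + (-36)(-2) + (21)(-2) = 30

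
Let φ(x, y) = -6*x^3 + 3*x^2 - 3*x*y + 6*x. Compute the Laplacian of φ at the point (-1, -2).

42

∂²φ/∂x² = 6*(-6*x + 1)
∂²φ/∂y² = 0
∇²φ = -36*x + 6
At (-1, -2): 42.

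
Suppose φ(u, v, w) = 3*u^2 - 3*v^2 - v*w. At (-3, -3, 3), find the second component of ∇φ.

15

(∇φ)_2 = ∂φ/∂v = -6*v - w
At (-3, -3, 3): 15.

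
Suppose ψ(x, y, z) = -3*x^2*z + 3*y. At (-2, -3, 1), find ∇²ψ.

-6

∂²ψ/∂x² = -6*z
∂²ψ/∂y² = 0
∂²ψ/∂z² = 0
∇²ψ = -6*z
At (-2, -3, 1): -6.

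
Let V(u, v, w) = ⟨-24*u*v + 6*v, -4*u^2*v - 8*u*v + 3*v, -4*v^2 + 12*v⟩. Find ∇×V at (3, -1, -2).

(20, 0, 98)

(∇×V)₁ = ∂V₃/∂v − ∂V₂/∂w = -8*v + 12
(∇×V)₂ = ∂V₁/∂w − ∂V₃/∂u = 0
(∇×V)₃ = ∂V₂/∂u − ∂V₁/∂v = -8*u*v + 24*u - 8*v - 6
∇×V = (-8*v + 12, 0, -8*u*v + 24*u - 8*v - 6)
At (3, -1, -2): (20, 0, 98).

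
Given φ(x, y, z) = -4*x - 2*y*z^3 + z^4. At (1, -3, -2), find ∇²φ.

-24

∂²φ/∂x² = 0
∂²φ/∂y² = 0
∂²φ/∂z² = 12*z*(-y + z)
∇²φ = -12*y*z + 12*z^2
At (1, -3, -2): -24.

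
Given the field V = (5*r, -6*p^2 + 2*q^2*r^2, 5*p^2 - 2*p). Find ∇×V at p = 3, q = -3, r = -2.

(∇×V)₁ = ∂V₃/∂q − ∂V₂/∂r = -4*q^2*r
(∇×V)₂ = ∂V₁/∂r − ∂V₃/∂p = -10*p + 7
(∇×V)₃ = ∂V₂/∂p − ∂V₁/∂q = -12*p
∇×V = (-4*q^2*r, -10*p + 7, -12*p)
At (3, -3, -2): (72, -23, -36).

(72, -23, -36)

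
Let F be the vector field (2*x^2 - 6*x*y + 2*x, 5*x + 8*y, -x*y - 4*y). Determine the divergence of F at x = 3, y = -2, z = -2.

34

∂F₁/∂x = 4*x - 6*y + 2
∂F₂/∂y = 8
∂F₃/∂z = 0
∇·F = 4*x - 6*y + 10
At (3, -2, -2): 34.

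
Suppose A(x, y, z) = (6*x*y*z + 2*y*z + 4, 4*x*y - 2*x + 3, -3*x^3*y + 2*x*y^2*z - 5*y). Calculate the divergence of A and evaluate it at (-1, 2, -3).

-48

∂A₁/∂x = 6*y*z
∂A₂/∂y = 4*x
∂A₃/∂z = 2*x*y^2
∇·A = 2*x*y^2 + 4*x + 6*y*z
At (-1, 2, -3): -48.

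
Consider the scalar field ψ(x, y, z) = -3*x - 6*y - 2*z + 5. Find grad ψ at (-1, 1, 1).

(-3, -6, -2)

∂ψ/∂x = -3
∂ψ/∂y = -6
∂ψ/∂z = -2
∇ψ = (-3, -6, -2)
At (-1, 1, 1): (-3, -6, -2).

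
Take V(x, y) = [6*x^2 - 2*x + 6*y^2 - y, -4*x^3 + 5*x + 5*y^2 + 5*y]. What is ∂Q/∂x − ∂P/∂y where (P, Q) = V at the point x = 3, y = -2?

-78

∂V₂/∂x = -12*x^2 + 5
∂V₁/∂y = 12*y - 1
Scalar curl = -12*x^2 - 12*y + 6
At (3, -2): -78.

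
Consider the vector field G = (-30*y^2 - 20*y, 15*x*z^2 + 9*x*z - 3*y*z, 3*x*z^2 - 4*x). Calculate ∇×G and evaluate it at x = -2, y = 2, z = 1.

(∇×G)₁ = ∂G₃/∂y − ∂G₂/∂z = -30*x*z - 9*x + 3*y
(∇×G)₂ = ∂G₁/∂z − ∂G₃/∂x = -3*z^2 + 4
(∇×G)₃ = ∂G₂/∂x − ∂G₁/∂y = 60*y + 15*z^2 + 9*z + 20
∇×G = (-30*x*z - 9*x + 3*y, -3*z^2 + 4, 60*y + 15*z^2 + 9*z + 20)
At (-2, 2, 1): (84, 1, 164).

(84, 1, 164)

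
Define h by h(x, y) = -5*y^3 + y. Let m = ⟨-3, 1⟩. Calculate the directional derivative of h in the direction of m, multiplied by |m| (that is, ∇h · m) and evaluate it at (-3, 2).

-59

∂h/∂x = 0
∂h/∂y = -15*y^2 + 1
∇h at (-3, 2) = (0, -59)
∇h · m = (0)(-3) + (-59)(1) = -59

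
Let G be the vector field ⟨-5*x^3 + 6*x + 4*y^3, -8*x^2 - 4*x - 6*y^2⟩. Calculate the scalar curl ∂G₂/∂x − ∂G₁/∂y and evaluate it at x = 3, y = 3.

∂G₂/∂x = -16*x - 4
∂G₁/∂y = 12*y^2
Scalar curl = -16*x - 12*y^2 - 4
At (3, 3): -160.

-160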